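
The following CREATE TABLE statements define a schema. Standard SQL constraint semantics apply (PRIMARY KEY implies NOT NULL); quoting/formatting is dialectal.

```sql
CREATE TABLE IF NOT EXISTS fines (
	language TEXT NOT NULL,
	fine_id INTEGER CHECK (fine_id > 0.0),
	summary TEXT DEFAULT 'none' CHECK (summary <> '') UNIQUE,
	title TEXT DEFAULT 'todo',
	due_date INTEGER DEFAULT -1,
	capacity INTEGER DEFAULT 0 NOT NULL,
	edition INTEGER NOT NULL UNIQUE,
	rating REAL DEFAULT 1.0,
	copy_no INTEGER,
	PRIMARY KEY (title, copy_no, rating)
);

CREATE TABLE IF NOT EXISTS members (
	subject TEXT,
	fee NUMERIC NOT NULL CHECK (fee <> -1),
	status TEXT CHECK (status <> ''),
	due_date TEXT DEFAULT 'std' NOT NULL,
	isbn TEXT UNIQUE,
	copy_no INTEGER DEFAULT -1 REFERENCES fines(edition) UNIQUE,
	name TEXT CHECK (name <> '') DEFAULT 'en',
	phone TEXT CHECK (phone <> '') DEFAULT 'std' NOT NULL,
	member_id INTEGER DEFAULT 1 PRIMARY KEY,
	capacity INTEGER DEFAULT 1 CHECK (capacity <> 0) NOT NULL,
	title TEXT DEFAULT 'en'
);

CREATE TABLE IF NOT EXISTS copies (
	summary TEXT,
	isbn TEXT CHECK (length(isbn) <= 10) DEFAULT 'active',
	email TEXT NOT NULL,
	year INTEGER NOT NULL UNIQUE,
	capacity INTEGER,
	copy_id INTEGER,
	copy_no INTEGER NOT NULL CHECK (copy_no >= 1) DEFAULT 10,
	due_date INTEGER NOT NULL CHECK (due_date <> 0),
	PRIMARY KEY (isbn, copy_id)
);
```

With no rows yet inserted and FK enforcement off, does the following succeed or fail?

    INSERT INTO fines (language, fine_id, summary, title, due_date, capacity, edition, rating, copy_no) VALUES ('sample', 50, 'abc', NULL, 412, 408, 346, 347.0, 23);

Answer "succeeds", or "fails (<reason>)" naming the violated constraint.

fails (NOT NULL on title)

title is explicitly set to NULL, but title is part of the PRIMARY KEY (implied NOT NULL).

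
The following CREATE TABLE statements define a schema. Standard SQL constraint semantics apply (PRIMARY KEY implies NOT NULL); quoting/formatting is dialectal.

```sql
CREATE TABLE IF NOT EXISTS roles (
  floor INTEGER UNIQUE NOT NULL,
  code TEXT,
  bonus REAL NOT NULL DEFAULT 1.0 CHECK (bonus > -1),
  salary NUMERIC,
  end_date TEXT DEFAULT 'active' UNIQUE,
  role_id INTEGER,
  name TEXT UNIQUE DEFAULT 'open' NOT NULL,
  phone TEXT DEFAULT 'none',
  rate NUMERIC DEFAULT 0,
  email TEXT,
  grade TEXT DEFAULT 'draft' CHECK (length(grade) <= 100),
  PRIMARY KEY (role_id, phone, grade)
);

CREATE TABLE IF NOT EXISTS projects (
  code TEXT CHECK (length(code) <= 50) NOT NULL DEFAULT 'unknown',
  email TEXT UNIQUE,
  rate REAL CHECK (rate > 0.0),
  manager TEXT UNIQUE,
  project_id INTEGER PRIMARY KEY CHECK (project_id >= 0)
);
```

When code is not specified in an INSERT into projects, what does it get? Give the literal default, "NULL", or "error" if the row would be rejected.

'unknown'

code has an explicit DEFAULT 'unknown'.
When the column is omitted from an INSERT, that default is used.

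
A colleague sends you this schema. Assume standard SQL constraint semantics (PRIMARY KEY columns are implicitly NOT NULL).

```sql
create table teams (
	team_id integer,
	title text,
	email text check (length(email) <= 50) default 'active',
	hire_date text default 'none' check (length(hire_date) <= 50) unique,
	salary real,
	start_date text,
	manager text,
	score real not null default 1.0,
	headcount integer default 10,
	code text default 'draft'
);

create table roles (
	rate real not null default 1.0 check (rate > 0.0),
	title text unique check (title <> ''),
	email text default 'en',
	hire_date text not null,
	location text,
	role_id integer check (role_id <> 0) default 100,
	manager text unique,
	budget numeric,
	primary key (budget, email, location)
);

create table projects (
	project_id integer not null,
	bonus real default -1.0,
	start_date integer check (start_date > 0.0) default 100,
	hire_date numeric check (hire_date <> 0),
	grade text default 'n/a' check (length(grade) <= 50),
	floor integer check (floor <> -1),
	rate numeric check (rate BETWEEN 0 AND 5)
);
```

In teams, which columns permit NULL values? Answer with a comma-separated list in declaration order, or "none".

team_id, title, email, hire_date, salary, start_date, manager, headcount, code

- team_id: no NOT NULL constraint applies → nullable.
- title: no NOT NULL constraint applies → nullable.
- email: CHECK does not forbid NULL (a CHECK constraint passes when its expression is NULL) → nullable.
- hire_date: CHECK does not forbid NULL (a CHECK constraint passes when its expression is NULL) → nullable.
- salary: no NOT NULL constraint applies → nullable.
- start_date: no NOT NULL constraint applies → nullable.
- manager: no NOT NULL constraint applies → nullable.
- score: declared NOT NULL → not nullable.
- headcount: DEFAULT only fills an omitted column; an explicit NULL is still allowed → nullable.
- code: DEFAULT only fills an omitted column; an explicit NULL is still allowed → nullable.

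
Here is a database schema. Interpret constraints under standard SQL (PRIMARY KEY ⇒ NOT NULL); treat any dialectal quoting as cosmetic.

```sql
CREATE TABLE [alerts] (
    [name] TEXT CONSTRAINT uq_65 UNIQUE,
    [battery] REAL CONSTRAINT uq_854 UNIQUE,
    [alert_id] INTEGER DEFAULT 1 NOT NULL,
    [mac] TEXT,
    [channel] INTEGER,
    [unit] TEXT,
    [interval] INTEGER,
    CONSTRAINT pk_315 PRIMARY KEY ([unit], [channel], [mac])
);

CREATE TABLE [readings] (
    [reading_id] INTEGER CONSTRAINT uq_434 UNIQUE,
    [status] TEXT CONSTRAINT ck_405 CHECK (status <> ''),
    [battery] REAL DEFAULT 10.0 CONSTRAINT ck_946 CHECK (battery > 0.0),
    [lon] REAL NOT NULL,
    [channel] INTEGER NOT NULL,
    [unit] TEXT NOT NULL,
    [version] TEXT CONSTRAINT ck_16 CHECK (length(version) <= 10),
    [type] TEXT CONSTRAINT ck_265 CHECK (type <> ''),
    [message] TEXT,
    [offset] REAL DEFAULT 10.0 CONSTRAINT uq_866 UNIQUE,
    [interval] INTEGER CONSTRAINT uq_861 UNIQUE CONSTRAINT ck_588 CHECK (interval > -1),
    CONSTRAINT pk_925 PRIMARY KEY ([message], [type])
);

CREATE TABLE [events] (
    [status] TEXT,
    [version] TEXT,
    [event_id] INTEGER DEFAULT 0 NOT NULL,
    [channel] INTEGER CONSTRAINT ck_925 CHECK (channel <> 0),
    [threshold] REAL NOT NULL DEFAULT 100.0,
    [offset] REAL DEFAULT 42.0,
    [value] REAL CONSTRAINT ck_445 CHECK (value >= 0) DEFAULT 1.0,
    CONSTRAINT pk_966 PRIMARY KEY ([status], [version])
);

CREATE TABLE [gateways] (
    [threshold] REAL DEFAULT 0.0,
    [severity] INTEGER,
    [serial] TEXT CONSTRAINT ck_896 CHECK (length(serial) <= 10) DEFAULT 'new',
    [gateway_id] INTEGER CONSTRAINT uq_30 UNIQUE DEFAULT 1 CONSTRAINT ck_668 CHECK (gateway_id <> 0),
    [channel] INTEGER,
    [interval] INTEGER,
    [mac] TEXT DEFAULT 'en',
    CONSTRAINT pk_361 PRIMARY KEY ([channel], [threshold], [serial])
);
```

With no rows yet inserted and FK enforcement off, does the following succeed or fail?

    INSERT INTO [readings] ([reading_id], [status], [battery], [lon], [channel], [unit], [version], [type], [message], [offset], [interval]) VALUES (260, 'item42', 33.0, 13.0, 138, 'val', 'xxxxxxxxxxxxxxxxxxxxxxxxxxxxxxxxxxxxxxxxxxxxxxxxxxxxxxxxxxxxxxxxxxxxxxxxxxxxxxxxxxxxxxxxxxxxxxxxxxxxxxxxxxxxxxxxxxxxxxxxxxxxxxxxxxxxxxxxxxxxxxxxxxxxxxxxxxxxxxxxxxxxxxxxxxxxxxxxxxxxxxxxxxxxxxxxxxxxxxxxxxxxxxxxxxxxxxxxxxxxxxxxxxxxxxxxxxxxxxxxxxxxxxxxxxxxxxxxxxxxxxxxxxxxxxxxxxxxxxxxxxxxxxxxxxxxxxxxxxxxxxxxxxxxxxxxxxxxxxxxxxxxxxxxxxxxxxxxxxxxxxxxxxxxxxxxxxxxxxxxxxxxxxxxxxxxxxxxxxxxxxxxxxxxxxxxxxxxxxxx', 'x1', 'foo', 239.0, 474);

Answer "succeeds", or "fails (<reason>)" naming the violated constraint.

The value 'xxxxxxxxxxxxxxxxxxxxxxxxxxxxxxxxxxxxxxxxxxxxxxxxxxxxxxxxxxxxxxxxxxxxxxxxxxxxxxxxxxxxxxxxxxxxxxxxxxxxxxxxxxxxxxxxxxxxxxxxxxxxxxxxxxxxxxxxxxxxxxxxxxxxxxxxxxxxxxxxxxxxxxxxxxxxxxxxxxxxxxxxxxxxxxxxxxxxxxxxxxxxxxxxxxxxxxxxxxxxxxxxxxxxxxxxxxxxxxxxxxxxxxxxxxxxxxxxxxxxxxxxxxxxxxxxxxxxxxxxxxxxxxxxxxxxxxxxxxxxxxxxxxxxxxxxxxxxxxxxxxxxxxxxxxxxxxxxxxxxxxxxxxxxxxxxxxxxxxxxxxxxxxxxxxxxxxxxxxxxxxxxxxxxxxxxxxxxxxxx' for version violates CHECK (length(version) <= 10).

fails (CHECK on version)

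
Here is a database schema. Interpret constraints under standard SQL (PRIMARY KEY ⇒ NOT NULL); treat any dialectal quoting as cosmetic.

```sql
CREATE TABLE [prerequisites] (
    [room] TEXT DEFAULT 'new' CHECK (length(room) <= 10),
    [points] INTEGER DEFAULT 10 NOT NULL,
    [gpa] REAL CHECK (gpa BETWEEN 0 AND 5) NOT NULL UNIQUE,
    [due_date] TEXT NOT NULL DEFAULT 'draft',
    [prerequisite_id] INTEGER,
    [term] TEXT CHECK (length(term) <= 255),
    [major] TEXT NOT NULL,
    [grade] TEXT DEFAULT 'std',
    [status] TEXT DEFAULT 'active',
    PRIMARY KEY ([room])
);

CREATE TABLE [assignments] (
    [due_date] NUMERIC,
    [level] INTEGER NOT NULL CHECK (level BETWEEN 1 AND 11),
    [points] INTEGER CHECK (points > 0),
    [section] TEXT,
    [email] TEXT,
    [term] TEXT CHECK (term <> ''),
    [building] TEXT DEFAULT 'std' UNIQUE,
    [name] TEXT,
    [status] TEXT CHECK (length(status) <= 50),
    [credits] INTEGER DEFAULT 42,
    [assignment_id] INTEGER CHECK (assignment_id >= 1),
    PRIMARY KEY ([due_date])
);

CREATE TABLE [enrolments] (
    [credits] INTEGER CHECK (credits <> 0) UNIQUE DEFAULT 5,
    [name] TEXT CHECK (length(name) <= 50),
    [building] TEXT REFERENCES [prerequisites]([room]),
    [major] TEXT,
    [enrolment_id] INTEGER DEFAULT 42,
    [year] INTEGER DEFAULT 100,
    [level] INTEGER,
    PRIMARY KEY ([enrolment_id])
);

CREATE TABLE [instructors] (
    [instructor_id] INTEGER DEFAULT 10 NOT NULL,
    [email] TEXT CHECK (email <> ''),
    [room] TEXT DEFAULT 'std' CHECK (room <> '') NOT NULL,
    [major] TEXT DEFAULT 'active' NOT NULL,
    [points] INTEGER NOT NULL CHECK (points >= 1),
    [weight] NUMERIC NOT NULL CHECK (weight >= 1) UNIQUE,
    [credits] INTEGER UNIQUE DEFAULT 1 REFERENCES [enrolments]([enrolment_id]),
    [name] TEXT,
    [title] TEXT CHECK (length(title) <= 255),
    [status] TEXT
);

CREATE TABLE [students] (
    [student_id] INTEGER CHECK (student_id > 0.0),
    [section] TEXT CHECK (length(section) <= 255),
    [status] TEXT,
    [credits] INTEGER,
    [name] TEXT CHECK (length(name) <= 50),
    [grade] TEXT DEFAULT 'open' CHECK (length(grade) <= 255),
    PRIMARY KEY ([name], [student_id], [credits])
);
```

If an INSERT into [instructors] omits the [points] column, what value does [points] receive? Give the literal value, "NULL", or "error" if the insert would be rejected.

error

points has no DEFAULT clause.
Omitting it would insert NULL, but it is declared NOT NULL, so the INSERT fails.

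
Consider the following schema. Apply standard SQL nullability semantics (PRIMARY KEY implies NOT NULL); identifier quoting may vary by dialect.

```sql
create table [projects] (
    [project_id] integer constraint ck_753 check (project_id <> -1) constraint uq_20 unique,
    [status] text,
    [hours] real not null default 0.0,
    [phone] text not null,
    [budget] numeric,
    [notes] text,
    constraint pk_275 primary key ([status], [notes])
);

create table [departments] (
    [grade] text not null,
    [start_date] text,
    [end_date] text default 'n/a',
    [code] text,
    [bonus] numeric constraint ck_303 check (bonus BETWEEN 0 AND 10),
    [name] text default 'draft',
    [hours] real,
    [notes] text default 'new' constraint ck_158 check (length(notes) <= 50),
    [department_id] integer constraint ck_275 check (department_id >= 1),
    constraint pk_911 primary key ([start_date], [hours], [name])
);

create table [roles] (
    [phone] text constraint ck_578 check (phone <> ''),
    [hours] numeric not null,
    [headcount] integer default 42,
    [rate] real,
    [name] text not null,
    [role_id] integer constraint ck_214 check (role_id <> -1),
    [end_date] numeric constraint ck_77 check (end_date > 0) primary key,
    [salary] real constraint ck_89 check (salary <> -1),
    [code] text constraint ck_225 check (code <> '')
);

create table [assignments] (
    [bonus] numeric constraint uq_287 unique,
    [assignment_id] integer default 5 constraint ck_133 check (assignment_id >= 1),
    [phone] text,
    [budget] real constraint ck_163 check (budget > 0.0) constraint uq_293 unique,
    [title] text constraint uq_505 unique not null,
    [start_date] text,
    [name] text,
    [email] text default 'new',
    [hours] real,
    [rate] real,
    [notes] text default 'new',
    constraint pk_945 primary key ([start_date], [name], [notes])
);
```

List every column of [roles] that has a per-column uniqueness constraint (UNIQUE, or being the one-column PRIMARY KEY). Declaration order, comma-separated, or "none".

- phone: no UNIQUE or single-column PK constraint.
- hours: no UNIQUE or single-column PK constraint.
- headcount: no UNIQUE or single-column PK constraint.
- rate: no UNIQUE or single-column PK constraint.
- name: no UNIQUE or single-column PK constraint.
- role_id: no UNIQUE or single-column PK constraint.
- end_date: single-column PRIMARY KEY → unique.
- salary: no UNIQUE or single-column PK constraint.
- code: no UNIQUE or single-column PK constraint.

end_date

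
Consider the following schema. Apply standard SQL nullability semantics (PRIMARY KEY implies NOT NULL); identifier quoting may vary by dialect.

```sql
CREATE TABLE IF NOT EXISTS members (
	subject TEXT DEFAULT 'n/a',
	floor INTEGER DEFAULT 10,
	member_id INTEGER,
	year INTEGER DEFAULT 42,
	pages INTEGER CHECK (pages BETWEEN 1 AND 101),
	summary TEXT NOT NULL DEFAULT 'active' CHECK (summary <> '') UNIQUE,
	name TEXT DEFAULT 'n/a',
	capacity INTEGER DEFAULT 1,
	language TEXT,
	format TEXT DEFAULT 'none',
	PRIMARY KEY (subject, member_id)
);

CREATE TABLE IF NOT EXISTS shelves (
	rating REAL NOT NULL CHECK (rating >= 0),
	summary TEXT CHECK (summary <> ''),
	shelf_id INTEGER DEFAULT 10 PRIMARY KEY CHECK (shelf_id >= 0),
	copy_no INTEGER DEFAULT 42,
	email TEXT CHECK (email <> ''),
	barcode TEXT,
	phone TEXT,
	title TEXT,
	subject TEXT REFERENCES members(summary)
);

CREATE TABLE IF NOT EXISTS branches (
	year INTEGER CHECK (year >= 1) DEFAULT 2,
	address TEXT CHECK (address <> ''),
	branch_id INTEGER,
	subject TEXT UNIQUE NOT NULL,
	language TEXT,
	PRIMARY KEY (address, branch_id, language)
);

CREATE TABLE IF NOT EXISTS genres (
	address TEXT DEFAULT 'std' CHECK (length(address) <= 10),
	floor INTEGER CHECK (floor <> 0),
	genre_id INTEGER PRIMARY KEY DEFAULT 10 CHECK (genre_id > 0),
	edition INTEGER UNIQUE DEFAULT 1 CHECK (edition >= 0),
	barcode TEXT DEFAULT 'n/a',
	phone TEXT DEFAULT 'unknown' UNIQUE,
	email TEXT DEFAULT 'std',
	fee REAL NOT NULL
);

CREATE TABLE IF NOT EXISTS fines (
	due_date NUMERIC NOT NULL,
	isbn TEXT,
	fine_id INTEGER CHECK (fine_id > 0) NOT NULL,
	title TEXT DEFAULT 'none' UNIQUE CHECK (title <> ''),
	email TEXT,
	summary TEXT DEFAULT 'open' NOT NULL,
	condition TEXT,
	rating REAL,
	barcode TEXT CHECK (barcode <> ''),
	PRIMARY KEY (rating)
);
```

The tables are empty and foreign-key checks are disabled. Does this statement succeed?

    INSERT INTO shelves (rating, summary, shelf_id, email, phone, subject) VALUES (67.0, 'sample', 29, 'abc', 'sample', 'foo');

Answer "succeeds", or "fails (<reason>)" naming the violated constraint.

NOT NULL columns: rating is supplied; shelf_id is supplied.
CHECK constraints: 67.0 satisfies (rating >= 0); 'sample' satisfies (summary <> ''); 29 satisfies (shelf_id >= 0); 'abc' satisfies (email <> '').
No constraint is violated.

succeeds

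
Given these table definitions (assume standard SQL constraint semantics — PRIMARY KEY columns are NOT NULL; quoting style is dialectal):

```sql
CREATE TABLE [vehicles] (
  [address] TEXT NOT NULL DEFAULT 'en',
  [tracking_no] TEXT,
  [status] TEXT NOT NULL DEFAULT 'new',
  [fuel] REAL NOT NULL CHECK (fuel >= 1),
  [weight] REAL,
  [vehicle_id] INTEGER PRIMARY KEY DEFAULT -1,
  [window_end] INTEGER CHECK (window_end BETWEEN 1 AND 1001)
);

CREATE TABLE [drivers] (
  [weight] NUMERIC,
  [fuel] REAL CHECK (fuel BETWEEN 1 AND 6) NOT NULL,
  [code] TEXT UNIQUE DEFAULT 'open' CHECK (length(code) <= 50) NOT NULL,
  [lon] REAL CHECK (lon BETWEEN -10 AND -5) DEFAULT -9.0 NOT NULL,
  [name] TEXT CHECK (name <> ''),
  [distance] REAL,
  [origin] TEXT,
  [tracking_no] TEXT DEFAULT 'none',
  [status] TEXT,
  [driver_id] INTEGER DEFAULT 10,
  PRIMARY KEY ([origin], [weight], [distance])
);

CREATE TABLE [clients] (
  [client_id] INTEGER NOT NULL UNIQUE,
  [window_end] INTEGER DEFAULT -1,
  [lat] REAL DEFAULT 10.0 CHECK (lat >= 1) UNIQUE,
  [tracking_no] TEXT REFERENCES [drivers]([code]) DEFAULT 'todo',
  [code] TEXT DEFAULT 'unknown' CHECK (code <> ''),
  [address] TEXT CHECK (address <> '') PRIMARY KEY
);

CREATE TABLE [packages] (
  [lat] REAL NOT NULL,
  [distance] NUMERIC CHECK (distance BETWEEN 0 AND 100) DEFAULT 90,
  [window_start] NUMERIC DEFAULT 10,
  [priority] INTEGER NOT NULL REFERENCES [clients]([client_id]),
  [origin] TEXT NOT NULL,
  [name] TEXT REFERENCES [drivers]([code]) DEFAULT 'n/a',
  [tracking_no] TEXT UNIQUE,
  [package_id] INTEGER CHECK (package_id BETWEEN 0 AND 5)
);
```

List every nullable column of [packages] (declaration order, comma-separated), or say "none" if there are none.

distance, window_start, name, tracking_no, package_id

- lat: declared NOT NULL → not nullable.
- distance: CHECK does not forbid NULL (a CHECK constraint passes when its expression is NULL) → nullable.
- window_start: DEFAULT only fills an omitted column; an explicit NULL is still allowed → nullable.
- priority: declared NOT NULL → not nullable.
- origin: declared NOT NULL → not nullable.
- name: a foreign key column may be NULL unless separately constrained → nullable.
- tracking_no: UNIQUE does not imply NOT NULL → nullable.
- package_id: CHECK does not forbid NULL (a CHECK constraint passes when its expression is NULL) → nullable.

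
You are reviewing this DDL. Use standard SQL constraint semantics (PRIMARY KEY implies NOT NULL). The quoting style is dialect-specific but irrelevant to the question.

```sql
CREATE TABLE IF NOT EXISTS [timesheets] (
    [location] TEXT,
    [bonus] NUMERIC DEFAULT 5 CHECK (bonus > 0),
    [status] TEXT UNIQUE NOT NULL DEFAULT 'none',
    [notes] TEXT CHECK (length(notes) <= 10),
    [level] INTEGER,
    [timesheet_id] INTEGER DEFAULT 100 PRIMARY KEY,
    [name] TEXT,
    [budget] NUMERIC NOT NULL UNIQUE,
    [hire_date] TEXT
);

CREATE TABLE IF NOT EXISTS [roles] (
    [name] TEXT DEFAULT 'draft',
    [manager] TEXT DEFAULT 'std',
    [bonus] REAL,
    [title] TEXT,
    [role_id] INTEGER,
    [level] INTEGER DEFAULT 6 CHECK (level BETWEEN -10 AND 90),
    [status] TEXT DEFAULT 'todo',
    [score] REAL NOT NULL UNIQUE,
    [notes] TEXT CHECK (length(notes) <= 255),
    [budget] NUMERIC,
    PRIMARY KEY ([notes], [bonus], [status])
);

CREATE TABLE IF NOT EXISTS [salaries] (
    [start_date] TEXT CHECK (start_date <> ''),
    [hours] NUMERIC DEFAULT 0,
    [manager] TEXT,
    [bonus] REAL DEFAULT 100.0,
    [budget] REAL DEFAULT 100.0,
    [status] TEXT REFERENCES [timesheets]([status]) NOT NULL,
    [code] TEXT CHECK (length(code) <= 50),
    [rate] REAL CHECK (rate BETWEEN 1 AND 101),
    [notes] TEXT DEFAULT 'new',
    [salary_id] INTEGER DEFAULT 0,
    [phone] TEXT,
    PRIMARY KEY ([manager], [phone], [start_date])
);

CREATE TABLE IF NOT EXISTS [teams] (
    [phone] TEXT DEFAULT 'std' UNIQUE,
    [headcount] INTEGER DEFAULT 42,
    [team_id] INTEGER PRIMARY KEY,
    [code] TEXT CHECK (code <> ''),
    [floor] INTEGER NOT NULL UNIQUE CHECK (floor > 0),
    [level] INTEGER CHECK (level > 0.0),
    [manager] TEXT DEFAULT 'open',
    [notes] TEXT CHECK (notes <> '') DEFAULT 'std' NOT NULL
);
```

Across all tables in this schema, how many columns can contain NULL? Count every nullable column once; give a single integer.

timesheets: 6 nullable (location, bonus, notes, level, name, hire_date — PK (timesheet_id) and explicit NOT NULL columns excluded).
roles: 6 nullable (name, manager, title, role_id, level, budget — PK (notes, bonus, status) and explicit NOT NULL columns excluded).
salaries: 7 nullable (hours, bonus, budget, code, rate, notes, salary_id — PK (manager, phone, start_date) and explicit NOT NULL columns excluded).
teams: 5 nullable (phone, headcount, code, level, manager — PK (team_id) and explicit NOT NULL columns excluded).
Total: 6 + 6 + 7 + 5 = 24.

24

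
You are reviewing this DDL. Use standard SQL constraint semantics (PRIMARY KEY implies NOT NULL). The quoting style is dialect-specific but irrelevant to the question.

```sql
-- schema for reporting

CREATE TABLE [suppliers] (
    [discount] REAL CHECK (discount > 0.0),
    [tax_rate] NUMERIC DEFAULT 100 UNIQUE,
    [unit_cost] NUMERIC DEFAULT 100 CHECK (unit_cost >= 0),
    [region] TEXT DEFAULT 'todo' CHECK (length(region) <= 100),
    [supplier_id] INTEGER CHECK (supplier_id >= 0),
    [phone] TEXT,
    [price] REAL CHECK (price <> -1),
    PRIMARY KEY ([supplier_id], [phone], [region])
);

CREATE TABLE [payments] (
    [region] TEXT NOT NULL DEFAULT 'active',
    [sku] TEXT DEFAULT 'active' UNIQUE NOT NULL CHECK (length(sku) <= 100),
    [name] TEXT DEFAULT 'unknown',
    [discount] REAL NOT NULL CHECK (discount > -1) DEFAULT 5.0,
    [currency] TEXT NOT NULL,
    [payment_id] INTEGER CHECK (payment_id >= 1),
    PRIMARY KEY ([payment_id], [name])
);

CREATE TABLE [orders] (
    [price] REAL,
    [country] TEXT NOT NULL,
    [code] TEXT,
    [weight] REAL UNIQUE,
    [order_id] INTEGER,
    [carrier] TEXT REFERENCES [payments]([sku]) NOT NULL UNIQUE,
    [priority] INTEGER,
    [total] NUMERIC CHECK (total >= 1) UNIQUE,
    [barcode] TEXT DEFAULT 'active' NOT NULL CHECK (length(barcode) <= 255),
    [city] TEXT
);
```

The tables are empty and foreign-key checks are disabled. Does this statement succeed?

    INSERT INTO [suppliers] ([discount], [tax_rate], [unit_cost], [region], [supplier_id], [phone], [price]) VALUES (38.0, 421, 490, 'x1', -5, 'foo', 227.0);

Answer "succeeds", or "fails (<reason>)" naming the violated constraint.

fails (CHECK on supplier_id)

The value -5 for supplier_id violates CHECK (supplier_id >= 0).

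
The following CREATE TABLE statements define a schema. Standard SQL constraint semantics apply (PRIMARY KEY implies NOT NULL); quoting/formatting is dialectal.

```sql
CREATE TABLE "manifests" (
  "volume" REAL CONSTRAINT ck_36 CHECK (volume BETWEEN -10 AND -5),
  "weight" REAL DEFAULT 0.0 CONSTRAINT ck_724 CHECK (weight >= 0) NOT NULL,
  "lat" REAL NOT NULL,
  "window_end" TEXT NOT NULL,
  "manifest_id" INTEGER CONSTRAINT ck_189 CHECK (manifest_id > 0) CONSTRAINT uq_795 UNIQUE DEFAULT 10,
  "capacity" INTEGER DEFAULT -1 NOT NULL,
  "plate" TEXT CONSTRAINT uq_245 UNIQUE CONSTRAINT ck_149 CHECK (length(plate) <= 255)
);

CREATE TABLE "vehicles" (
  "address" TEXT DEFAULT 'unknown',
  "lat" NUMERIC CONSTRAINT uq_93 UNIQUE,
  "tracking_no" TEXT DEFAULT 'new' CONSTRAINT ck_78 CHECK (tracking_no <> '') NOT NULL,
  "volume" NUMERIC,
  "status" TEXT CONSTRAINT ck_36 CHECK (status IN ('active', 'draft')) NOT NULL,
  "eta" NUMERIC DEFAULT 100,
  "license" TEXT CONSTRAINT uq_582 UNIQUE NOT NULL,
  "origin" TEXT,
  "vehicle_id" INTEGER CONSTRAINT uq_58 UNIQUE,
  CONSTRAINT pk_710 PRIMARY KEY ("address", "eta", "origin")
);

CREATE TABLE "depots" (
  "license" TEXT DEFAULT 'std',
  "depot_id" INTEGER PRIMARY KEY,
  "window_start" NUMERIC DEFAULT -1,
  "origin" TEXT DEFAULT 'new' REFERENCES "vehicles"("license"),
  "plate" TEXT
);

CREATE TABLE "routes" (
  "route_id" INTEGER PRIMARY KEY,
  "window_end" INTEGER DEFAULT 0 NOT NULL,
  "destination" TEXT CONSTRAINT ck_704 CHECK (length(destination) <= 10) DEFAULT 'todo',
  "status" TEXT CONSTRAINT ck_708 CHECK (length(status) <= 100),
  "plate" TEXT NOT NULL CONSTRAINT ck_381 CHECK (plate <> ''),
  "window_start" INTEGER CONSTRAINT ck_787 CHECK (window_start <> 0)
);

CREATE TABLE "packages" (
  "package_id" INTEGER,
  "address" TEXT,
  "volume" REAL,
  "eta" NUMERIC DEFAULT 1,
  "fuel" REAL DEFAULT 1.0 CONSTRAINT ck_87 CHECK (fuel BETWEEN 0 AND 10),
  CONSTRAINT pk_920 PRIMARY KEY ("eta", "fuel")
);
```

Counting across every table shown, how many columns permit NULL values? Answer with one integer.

16

manifests: 3 nullable (volume, manifest_id, plate — PK none and explicit NOT NULL columns excluded).
vehicles: 3 nullable (lat, volume, vehicle_id — PK (address, eta, origin) and explicit NOT NULL columns excluded).
depots: 4 nullable (license, window_start, origin, plate — PK (depot_id) and explicit NOT NULL columns excluded).
routes: 3 nullable (destination, status, window_start — PK (route_id) and explicit NOT NULL columns excluded).
packages: 3 nullable (package_id, address, volume — PK (eta, fuel) and explicit NOT NULL columns excluded).
Total: 3 + 3 + 4 + 3 + 3 = 16.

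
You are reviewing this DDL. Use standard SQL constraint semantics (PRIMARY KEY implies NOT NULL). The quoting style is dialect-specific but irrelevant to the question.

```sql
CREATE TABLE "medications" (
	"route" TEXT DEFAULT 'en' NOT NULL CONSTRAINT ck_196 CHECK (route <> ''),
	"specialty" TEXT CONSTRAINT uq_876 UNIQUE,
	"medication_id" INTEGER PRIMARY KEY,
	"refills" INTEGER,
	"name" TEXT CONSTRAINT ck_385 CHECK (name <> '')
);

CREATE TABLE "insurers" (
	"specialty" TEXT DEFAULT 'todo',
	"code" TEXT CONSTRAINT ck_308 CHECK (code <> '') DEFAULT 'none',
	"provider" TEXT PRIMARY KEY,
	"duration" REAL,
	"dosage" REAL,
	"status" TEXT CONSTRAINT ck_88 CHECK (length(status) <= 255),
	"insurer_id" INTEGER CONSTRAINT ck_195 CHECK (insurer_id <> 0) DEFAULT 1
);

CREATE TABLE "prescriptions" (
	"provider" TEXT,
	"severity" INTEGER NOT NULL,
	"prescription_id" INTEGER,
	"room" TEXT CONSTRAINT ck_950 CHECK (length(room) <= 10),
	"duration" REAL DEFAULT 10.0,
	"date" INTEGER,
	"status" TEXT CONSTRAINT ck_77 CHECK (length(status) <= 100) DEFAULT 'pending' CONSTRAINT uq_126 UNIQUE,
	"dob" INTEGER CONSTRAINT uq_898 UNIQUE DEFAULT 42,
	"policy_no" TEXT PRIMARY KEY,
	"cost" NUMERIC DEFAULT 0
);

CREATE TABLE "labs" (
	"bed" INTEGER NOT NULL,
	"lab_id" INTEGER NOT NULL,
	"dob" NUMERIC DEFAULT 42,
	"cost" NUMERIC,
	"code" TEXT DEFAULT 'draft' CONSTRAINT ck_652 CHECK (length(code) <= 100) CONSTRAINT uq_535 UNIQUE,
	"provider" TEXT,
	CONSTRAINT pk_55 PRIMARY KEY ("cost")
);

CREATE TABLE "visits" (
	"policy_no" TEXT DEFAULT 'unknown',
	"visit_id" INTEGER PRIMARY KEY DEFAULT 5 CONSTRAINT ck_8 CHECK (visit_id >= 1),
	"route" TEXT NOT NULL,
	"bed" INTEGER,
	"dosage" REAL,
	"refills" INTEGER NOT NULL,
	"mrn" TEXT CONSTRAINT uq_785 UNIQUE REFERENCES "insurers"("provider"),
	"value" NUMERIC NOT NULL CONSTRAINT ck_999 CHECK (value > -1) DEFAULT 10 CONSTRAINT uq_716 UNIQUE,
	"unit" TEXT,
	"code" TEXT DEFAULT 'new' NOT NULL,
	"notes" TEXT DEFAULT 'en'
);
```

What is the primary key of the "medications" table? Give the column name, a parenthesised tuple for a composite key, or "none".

medication_id

medication_id is declared PRIMARY KEY inline on the column.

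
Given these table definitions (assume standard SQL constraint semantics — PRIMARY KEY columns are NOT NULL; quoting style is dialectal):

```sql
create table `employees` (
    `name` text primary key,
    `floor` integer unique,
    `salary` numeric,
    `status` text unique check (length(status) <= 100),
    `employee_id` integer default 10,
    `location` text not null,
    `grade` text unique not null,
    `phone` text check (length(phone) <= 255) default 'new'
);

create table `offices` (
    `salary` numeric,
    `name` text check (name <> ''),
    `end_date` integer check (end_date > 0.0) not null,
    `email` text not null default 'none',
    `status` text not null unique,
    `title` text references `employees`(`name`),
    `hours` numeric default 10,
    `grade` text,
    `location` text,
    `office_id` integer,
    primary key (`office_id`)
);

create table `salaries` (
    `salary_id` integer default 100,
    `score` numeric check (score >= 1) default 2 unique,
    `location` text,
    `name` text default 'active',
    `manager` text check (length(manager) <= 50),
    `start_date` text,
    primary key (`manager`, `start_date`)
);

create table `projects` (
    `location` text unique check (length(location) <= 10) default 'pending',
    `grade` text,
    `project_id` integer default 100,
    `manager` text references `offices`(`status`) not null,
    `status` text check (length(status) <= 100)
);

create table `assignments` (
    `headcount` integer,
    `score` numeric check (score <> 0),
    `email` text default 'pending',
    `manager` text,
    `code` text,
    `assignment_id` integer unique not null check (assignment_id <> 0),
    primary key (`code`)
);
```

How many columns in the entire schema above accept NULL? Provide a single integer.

employees: 5 nullable (floor, salary, status, employee_id, phone — PK (name) and explicit NOT NULL columns excluded).
offices: 6 nullable (salary, name, title, hours, grade, location — PK (office_id) and explicit NOT NULL columns excluded).
salaries: 4 nullable (salary_id, score, location, name — PK (manager, start_date) and explicit NOT NULL columns excluded).
projects: 4 nullable (location, grade, project_id, status — PK none and explicit NOT NULL columns excluded).
assignments: 4 nullable (headcount, score, email, manager — PK (code) and explicit NOT NULL columns excluded).
Total: 5 + 6 + 4 + 4 + 4 = 23.

23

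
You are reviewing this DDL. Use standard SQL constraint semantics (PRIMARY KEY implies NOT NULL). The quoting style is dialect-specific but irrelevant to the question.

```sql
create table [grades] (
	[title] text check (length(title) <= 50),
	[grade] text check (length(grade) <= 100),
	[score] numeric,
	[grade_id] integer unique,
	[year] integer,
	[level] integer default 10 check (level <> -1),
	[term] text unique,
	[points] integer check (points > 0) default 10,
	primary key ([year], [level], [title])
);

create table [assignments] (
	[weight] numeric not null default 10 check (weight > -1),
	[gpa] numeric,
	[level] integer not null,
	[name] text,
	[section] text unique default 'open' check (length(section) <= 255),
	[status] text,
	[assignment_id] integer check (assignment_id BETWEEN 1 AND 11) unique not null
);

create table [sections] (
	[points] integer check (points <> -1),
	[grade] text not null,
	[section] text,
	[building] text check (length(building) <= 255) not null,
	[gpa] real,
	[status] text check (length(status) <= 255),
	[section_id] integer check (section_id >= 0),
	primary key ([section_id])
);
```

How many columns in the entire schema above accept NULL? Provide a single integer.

grades: 5 nullable (grade, score, grade_id, term, points — PK (year, level, title) and explicit NOT NULL columns excluded).
assignments: 4 nullable (gpa, name, section, status — PK none and explicit NOT NULL columns excluded).
sections: 4 nullable (points, section, gpa, status — PK (section_id) and explicit NOT NULL columns excluded).
Total: 5 + 4 + 4 = 13.

13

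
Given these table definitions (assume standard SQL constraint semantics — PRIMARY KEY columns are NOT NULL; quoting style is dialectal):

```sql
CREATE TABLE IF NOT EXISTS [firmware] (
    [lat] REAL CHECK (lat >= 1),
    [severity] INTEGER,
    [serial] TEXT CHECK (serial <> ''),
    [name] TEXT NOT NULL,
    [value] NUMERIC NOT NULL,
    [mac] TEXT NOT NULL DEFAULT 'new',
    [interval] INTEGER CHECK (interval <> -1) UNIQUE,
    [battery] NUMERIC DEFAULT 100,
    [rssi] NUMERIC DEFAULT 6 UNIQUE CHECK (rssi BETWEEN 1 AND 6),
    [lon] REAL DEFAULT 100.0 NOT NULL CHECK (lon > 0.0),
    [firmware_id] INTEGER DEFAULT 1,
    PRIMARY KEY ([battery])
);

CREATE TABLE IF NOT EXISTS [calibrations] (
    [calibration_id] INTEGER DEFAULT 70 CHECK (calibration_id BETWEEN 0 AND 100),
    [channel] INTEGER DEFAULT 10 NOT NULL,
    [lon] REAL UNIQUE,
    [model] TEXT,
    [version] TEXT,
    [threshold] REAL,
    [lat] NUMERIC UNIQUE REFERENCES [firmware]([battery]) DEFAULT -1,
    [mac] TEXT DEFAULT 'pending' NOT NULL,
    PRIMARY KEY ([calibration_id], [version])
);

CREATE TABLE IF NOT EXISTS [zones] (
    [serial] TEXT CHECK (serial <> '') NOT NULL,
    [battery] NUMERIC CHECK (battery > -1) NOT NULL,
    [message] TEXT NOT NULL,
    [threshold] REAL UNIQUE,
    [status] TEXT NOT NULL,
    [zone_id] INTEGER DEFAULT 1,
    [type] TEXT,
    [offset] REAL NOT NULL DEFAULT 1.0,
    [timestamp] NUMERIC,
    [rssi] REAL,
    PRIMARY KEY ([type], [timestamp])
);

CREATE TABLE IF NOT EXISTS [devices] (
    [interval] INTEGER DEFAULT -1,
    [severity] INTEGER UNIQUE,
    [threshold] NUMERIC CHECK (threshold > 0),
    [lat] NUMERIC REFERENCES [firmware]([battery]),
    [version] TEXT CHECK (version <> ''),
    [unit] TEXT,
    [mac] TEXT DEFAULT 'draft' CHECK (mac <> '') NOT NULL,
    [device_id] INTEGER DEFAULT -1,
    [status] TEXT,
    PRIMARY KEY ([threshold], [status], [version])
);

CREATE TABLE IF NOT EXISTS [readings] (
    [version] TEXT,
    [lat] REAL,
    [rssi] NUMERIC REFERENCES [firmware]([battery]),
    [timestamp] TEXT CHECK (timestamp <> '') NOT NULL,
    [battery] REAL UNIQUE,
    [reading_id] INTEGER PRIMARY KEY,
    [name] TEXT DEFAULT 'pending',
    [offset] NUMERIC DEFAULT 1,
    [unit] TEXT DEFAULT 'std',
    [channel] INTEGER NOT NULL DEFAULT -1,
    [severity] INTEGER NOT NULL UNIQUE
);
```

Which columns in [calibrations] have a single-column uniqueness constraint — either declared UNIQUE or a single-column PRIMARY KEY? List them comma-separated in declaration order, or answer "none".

lon, lat

- calibration_id: part of a composite PRIMARY KEY — only the tuple is unique, not this column on its own.
- channel: no UNIQUE or single-column PK constraint.
- lon: declared UNIQUE → unique.
- model: no UNIQUE or single-column PK constraint.
- version: part of a composite PRIMARY KEY — only the tuple is unique, not this column on its own.
- threshold: no UNIQUE or single-column PK constraint.
- lat: declared UNIQUE → unique.
- mac: no UNIQUE or single-column PK constraint.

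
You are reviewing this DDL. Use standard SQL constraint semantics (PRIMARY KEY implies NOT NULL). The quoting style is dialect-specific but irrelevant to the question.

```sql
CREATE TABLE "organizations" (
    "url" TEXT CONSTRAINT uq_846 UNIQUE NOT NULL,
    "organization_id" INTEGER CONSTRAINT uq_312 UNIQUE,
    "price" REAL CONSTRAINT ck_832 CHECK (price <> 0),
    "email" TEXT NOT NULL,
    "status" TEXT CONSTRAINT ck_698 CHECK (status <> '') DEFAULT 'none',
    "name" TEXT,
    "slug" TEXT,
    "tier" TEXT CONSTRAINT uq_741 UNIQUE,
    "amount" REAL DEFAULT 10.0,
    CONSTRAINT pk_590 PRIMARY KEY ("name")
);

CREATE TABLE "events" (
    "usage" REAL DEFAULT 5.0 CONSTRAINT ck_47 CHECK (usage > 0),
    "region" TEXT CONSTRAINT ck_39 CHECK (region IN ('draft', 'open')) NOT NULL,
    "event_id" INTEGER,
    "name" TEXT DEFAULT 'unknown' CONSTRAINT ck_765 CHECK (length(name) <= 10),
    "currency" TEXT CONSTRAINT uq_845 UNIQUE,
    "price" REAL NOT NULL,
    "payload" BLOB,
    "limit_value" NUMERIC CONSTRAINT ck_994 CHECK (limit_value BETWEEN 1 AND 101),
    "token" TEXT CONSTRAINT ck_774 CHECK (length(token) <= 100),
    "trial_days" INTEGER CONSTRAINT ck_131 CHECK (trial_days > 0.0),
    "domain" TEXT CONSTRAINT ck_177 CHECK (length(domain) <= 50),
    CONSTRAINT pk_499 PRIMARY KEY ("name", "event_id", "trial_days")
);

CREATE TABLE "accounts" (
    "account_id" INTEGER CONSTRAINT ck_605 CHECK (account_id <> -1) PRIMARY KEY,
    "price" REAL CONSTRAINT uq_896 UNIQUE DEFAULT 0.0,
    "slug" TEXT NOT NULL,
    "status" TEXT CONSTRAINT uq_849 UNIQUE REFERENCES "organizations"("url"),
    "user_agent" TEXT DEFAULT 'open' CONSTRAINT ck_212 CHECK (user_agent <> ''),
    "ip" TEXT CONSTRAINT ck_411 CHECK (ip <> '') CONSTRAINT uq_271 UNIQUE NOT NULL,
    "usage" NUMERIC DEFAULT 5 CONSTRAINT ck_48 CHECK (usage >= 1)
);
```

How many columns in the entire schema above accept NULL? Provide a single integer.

16

organizations: 6 nullable (organization_id, price, status, slug, tier, amount — PK (name) and explicit NOT NULL columns excluded).
events: 6 nullable (usage, currency, payload, limit_value, token, domain — PK (name, event_id, trial_days) and explicit NOT NULL columns excluded).
accounts: 4 nullable (price, status, user_agent, usage — PK (account_id) and explicit NOT NULL columns excluded).
Total: 6 + 6 + 4 = 16.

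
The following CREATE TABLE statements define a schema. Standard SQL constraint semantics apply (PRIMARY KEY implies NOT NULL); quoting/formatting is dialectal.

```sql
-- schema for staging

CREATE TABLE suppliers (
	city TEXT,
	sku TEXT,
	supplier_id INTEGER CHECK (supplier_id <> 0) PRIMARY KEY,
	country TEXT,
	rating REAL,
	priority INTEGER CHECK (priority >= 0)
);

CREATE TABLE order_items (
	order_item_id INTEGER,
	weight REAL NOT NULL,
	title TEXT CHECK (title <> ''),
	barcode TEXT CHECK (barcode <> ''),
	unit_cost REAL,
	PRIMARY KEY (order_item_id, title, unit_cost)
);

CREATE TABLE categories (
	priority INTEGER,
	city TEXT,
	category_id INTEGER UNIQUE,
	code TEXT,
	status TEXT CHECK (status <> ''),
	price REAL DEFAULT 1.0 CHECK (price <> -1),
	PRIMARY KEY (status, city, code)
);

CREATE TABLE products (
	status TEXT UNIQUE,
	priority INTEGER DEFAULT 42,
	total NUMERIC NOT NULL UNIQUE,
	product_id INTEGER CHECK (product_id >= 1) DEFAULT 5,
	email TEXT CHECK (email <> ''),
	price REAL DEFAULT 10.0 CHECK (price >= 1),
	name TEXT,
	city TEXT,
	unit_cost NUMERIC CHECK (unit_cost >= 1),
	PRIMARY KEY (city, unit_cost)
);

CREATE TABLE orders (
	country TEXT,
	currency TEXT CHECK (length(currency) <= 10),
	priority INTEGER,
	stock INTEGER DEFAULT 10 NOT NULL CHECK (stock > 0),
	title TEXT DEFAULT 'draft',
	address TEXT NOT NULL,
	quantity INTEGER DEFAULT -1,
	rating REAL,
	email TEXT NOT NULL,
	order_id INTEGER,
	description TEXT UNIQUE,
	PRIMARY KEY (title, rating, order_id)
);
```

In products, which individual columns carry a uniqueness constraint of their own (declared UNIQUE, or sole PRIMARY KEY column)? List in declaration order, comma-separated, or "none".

- status: declared UNIQUE → unique.
- priority: no UNIQUE or single-column PK constraint.
- total: declared UNIQUE → unique.
- product_id: no UNIQUE or single-column PK constraint.
- email: no UNIQUE or single-column PK constraint.
- price: no UNIQUE or single-column PK constraint.
- name: no UNIQUE or single-column PK constraint.
- city: part of a composite PRIMARY KEY — only the tuple is unique, not this column on its own.
- unit_cost: part of a composite PRIMARY KEY — only the tuple is unique, not this column on its own.

status, total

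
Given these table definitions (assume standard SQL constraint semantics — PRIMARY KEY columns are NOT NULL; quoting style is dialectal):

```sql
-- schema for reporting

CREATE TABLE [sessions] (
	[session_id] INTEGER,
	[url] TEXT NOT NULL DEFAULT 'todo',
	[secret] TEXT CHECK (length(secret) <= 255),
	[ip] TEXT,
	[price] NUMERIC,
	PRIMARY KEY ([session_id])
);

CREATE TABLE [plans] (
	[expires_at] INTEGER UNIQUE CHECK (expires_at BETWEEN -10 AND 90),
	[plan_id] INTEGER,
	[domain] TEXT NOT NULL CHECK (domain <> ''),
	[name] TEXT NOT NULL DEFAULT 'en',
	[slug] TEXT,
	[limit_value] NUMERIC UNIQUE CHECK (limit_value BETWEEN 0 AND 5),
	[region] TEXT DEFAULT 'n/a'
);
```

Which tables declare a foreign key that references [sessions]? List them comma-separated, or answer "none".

none

No REFERENCES clause anywhere in the schema names sessions.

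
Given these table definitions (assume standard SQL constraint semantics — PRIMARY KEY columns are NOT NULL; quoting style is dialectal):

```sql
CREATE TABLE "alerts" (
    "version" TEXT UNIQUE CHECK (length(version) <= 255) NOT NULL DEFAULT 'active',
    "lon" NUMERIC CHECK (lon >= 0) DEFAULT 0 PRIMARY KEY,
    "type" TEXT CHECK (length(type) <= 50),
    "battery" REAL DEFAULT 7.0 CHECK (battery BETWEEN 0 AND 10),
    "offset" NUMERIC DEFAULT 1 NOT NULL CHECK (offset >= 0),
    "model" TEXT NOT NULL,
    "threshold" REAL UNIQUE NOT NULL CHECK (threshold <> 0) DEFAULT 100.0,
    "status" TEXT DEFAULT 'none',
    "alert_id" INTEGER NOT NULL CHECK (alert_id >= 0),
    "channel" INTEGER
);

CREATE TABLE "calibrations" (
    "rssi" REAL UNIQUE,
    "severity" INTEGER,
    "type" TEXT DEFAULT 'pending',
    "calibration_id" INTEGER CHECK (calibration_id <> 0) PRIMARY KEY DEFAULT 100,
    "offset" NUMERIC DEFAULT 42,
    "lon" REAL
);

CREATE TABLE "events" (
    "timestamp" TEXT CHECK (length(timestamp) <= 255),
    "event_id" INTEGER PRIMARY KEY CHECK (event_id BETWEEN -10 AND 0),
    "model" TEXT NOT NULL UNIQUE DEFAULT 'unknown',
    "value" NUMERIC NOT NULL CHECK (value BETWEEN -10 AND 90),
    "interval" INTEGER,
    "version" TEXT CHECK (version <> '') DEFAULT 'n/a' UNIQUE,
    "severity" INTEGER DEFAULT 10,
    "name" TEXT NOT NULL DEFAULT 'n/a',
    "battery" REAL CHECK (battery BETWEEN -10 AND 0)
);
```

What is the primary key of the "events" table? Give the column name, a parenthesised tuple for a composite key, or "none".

event_id

event_id is declared PRIMARY KEY inline on the column.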